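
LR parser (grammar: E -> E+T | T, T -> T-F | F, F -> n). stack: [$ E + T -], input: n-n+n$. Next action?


no handle; shift 'n'
Action: shift


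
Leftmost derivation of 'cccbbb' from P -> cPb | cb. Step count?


Derivation: P => cPb => ccPbb => cccbbb
Steps: 3


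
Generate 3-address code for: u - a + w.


Break into single-operator statements:
t1 = u - a
t2 = t1 + w


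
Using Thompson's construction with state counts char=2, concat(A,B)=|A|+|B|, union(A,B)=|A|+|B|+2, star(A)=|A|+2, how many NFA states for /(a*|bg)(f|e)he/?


Syntax tree has 7 char leaf(s), 2 union(s), 1 star(s)
chars contribute 7×2 = 14; each union adds +2; each star adds +2
Total: 14 + 4 + 2 = 20 states


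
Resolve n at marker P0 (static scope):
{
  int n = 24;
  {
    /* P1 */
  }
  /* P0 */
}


n declared in the same block as P0
n = 24


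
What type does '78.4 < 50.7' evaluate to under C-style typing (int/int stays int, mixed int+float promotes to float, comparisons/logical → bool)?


Operand types: float < float
Rule: comparison yields bool
Result type: bool


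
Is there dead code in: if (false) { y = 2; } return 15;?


condition is constant false, so the whole block is unreachable
Dead: 'if (false) { y = 2; }'


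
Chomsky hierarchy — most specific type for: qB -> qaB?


LHS has context (more than one symbol) and |LHS| ≤ |RHS|
Classification: Type 1 (Context-Sensitive)


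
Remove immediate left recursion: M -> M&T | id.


Left-recursive alternatives: M&T; non-recursive: id
Introduce M': M -> idM', M' -> &TM' | ε


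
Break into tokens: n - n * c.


Scan left to right, longest-match per lexeme
Tokens: ID(n), OP(-), ID(n), OP(*), ID(c)


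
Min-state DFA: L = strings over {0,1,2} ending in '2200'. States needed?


Track the longest suffix of input matching a prefix of '2200': 5 classes (prefixes of length 0..4)
Minimal DFA: 5 states


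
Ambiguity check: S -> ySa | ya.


balanced y^n…a^n: each string has a unique parse
Unambiguous


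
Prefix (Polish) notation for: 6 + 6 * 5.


'*' binds tighter: tree is (+ 6 (* 6 5))
Prefix: + 6 * 6 5


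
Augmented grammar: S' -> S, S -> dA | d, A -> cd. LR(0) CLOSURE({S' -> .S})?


Start: S' -> .S
For each item with dot before a nonterminal B, add B -> .γ for every B-production
Closure: [S' -> .S, S -> .dA, S -> .d]


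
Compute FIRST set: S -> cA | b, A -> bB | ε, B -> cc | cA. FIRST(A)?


Per alternative of A: FIRST(bB) = {b}; FIRST(ε) = {ε}
FIRST(A) = {b, ε}


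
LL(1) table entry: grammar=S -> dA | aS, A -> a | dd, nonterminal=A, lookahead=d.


For [A, d]: 'd' ∈ FIRST(dd)
Entry: A -> dd


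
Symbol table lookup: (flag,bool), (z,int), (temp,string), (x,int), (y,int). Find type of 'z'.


Lookup 'z' → type int


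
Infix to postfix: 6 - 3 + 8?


Left to right (same or higher precedence on left)
Postfix: 6 3 - 8 +


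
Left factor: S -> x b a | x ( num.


Common prefix: 'x'
Factored: S -> x S', S' -> b a | ( num


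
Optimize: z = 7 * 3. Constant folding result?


7 * 3 = 21 at compile time
Optimized: z = 21


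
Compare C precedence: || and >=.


'>=' is relational (level 7); '||' is logical OR (level 1)
Higher level binds tighter
'>=' has higher precedence than '||'


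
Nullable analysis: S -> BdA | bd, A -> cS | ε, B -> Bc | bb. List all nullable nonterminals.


A nonterminal is nullable iff some alternative derives ε (directly, or every symbol in it is nullable)
Nullable: {A}


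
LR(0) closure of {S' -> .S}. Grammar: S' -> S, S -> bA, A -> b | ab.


Start: S' -> .S
For each item with dot before a nonterminal B, add B -> .γ for every B-production
Closure: [S' -> .S, S -> .bA]


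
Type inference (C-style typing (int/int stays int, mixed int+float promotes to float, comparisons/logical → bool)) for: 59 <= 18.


Operand types: int <= int
Rule: comparison yields bool
Result type: bool


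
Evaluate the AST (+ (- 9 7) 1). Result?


Evaluate inner: (- 9 7) = 2
Evaluate root: (+ 2 1) = 3
Result: 3


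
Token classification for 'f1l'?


Pattern: letter/underscore followed by alphanumerics, not a keyword
Type: IDENTIFIER


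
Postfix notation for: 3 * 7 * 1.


Left to right (same or higher precedence on left)
Postfix: 3 7 * 1 *


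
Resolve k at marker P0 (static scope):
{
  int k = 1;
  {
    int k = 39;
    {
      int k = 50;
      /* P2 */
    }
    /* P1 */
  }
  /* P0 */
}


k declared in the same block as P0
k = 1


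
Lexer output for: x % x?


Scan left to right, longest-match per lexeme
Tokens: ID(x), OP(%), ID(x)


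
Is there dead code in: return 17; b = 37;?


statement follows a return and is unreachable
Dead: 'b = 37'


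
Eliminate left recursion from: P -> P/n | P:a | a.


Left-recursive alternatives: P/n, P:a; non-recursive: a
Introduce P': P -> aP', P' -> /nP' | :aP' | ε


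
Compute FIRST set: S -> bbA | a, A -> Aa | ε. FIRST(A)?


Per alternative of A: FIRST(Aa) = {a}; FIRST(ε) = {ε}
FIRST(A) = {a, ε}


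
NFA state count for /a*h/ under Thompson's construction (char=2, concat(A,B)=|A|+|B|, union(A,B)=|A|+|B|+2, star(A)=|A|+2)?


Syntax tree has 2 char leaf(s), 0 union(s), 1 star(s)
chars contribute 2×2 = 4; each union adds +2; each star adds +2
Total: 4 + 0 + 2 = 6 states


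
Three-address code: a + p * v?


Break into single-operator statements:
t1 = p * v
t2 = a + t1


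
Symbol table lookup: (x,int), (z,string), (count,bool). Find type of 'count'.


Lookup 'count' → type bool


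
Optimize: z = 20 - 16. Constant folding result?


20 - 16 = 4 at compile time
Optimized: z = 4


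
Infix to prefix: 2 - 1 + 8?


left-to-right (same/higher precedence on left): tree is (+ (- 2 1) 8)
Prefix: + - 2 1 8


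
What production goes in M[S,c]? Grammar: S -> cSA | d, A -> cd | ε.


For [S, c]: 'c' ∈ FIRST(cSA)
Entry: S -> cSA


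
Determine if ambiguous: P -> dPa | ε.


balanced d^n…a^n: each string has a unique parse
Unambiguous


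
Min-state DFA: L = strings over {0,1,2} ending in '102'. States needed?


Track the longest suffix of input matching a prefix of '102': 4 classes (prefixes of length 0..3)
Minimal DFA: 4 states


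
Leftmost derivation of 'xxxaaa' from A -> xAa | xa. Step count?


Derivation: A => xAa => xxAaa => xxxaaa
Steps: 3


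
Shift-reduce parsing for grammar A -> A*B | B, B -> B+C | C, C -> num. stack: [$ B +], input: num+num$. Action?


no handle; shift 'num'
Action: shift


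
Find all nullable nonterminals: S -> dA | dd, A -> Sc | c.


A nonterminal is nullable iff some alternative derives ε (directly, or every symbol in it is nullable)
Nullable: {}


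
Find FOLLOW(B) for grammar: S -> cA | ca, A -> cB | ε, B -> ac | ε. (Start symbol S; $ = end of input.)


$ ∈ FOLLOW(S). For each A -> αBβ: add FIRST(β)\{ε} to FOLLOW(B); if β nullable, add FOLLOW(A).
FOLLOW(B) = {$}


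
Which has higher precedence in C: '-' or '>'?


'-' is additive (level 9); '>' is relational (level 7)
Higher level binds tighter
'-' has higher precedence than '>'


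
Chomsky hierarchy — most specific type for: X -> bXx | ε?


Single nonterminal LHS, but b^n x^n is not regular
Classification: Type 2 (Context-Free)


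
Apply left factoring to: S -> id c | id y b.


Common prefix: 'id'
Factored: S -> id S', S' -> c | y b


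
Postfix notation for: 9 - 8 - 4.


Left to right (same or higher precedence on left)
Postfix: 9 8 - 4 -


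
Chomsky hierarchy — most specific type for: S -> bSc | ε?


Single nonterminal LHS, but b^n c^n is not regular
Classification: Type 2 (Context-Free)


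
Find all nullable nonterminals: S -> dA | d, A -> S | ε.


A nonterminal is nullable iff some alternative derives ε (directly, or every symbol in it is nullable)
Nullable: {A}


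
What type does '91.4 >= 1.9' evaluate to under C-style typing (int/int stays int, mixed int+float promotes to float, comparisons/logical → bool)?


Operand types: float >= float
Rule: comparison yields bool
Result type: bool


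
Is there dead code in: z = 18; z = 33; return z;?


first assignment to z is overwritten before any read
Dead: 'z = 18'


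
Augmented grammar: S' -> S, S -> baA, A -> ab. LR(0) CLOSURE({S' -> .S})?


Start: S' -> .S
For each item with dot before a nonterminal B, add B -> .γ for every B-production
Closure: [S' -> .S, S -> .baA]


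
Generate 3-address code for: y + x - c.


Break into single-operator statements:
t1 = y + x
t2 = t1 - c


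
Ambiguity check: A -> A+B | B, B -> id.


precedence layered via separate nonterminal B: deterministic
Unambiguous


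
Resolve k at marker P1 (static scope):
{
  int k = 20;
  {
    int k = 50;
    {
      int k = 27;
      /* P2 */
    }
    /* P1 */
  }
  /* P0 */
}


k declared in the same block as P1
k = 50


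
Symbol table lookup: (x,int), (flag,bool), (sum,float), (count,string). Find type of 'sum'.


Lookup 'sum' → type float


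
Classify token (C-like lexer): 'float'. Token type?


Pattern: reserved word
Type: KEYWORD


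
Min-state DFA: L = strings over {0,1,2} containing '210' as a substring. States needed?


KMP-style automaton: 3 progress states + 1 absorbing accept = 4
Minimal DFA: 4 states


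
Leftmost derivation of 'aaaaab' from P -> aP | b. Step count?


Derivation: P => aP => aaP => aaaP => aaaaP => aaaaaP => aaaaab
Steps: 6


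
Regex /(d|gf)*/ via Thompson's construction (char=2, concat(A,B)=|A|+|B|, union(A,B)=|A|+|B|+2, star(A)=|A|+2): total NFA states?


Syntax tree has 3 char leaf(s), 1 union(s), 1 star(s)
chars contribute 3×2 = 6; each union adds +2; each star adds +2
Total: 6 + 2 + 2 = 10 states


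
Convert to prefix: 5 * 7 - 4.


left-to-right (same/higher precedence on left): tree is (- (* 5 7) 4)
Prefix: - * 5 7 4


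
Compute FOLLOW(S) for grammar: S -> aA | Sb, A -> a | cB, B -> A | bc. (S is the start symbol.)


$ ∈ FOLLOW(S). For each A -> αBβ: add FIRST(β)\{ε} to FOLLOW(B); if β nullable, add FOLLOW(A).
FOLLOW(S) = {$, b}


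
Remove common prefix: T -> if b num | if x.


Common prefix: 'if'
Factored: T -> if T', T' -> b num | x


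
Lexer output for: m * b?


Scan left to right, longest-match per lexeme
Tokens: ID(m), OP(*), ID(b)


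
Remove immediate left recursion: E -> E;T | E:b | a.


Left-recursive alternatives: E;T, E:b; non-recursive: a
Introduce E': E -> aE', E' -> ;TE' | :bE' | ε


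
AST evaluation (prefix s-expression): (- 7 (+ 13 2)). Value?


Evaluate inner: (+ 13 2) = 15
Evaluate root: (- 7 15) = -8
Result: -8


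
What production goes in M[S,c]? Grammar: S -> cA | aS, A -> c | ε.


For [S, c]: 'c' ∈ FIRST(cA)
Entry: S -> cA


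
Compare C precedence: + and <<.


'+' is additive (level 9); '<<' is shift (level 8)
Higher level binds tighter
'+' has higher precedence than '<<'


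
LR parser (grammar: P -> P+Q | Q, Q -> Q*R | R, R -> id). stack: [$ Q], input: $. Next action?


lookahead ∉ {*} so Q won't extend; reduce P -> Q
Action: reduce (P -> Q)


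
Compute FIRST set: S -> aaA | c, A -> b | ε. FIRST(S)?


Per alternative of S: FIRST(aaA) = {a}; FIRST(c) = {c}
FIRST(S) = {a, c}


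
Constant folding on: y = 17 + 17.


17 + 17 = 34 at compile time
Optimized: y = 34


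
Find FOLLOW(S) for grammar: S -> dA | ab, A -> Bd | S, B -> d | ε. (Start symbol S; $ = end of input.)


$ ∈ FOLLOW(S). For each A -> αBβ: add FIRST(β)\{ε} to FOLLOW(B); if β nullable, add FOLLOW(A).
FOLLOW(S) = {$}


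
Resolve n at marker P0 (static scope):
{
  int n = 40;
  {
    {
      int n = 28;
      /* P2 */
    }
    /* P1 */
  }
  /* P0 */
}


n declared in the same block as P0
n = 40


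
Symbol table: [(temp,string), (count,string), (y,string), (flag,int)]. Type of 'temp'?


Lookup 'temp' → type string


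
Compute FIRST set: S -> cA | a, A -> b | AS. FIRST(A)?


Per alternative of A: FIRST(b) = {b}; FIRST(AS) = {b}
FIRST(A) = {b}


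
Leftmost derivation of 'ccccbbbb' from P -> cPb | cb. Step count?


Derivation: P => cPb => ccPbb => cccPbbb => ccccbbbb
Steps: 4


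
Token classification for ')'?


Pattern: delimiter/punctuation
Type: PUNCTUATION


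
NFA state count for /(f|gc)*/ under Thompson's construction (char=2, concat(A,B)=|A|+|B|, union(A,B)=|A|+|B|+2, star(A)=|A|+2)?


Syntax tree has 3 char leaf(s), 1 union(s), 1 star(s)
chars contribute 3×2 = 6; each union adds +2; each star adds +2
Total: 6 + 2 + 2 = 10 states


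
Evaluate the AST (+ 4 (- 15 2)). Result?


Evaluate inner: (- 15 2) = 13
Evaluate root: (+ 4 13) = 17
Result: 17


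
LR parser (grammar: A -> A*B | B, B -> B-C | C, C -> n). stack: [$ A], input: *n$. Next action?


shift '*' to continue A -> A*B
Action: shift


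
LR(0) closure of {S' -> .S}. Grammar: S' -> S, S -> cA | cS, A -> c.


Start: S' -> .S
For each item with dot before a nonterminal B, add B -> .γ for every B-production
Closure: [S' -> .S, S -> .cA, S -> .cS]


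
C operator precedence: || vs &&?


'&&' is logical AND (level 2); '||' is logical OR (level 1)
Higher level binds tighter
'&&' has higher precedence than '||'


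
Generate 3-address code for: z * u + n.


Break into single-operator statements:
t1 = z * u
t2 = t1 + n


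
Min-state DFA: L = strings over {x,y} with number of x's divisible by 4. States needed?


Track (count of x) mod 4: states 0..3, accept at 0
Minimal DFA: 4 states


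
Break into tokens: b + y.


Scan left to right, longest-match per lexeme
Tokens: ID(b), OP(+), ID(y)


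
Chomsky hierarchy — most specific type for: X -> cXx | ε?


Single nonterminal LHS, but c^n x^n is not regular
Classification: Type 2 (Context-Free)


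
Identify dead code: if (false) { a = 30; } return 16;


condition is constant false, so the whole block is unreachable
Dead: 'if (false) { a = 30; }'


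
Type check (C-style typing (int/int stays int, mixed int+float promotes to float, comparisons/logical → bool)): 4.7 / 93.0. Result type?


Operand types: float / float
Rule: mixed int/float promotes to float; int/int stays int
Result type: float


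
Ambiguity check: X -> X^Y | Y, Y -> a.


precedence layered via separate nonterminal Y: deterministic
Unambiguous


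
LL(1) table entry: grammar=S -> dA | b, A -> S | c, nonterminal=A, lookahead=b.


For [A, b]: 'b' ∈ FIRST(S)
Entry: A -> S


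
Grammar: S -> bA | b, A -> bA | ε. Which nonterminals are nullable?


A nonterminal is nullable iff some alternative derives ε (directly, or every symbol in it is nullable)
Nullable: {A}


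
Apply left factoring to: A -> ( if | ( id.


Common prefix: '('
Factored: A -> ( A', A' -> if | id


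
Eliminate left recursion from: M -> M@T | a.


Left-recursive alternatives: M@T; non-recursive: a
Introduce M': M -> aM', M' -> @TM' | ε


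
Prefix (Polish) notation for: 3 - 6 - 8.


left-to-right (same/higher precedence on left): tree is (- (- 3 6) 8)
Prefix: - - 3 6 8


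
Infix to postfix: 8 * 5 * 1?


Left to right (same or higher precedence on left)
Postfix: 8 5 * 1 *


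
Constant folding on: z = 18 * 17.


18 * 17 = 306 at compile time
Optimized: z = 306


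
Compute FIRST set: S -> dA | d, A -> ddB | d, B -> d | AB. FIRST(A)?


Per alternative of A: FIRST(ddB) = {d}; FIRST(d) = {d}
FIRST(A) = {d}


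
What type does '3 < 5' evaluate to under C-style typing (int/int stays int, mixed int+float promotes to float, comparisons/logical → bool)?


Operand types: int < int
Rule: comparison yields bool
Result type: bool


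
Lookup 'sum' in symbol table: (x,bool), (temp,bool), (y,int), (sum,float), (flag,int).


Lookup 'sum' → type float


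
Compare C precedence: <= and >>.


'>>' is shift (level 8); '<=' is relational (level 7)
Higher level binds tighter
'>>' has higher precedence than '<='


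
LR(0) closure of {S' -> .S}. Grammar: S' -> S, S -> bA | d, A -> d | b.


Start: S' -> .S
For each item with dot before a nonterminal B, add B -> .γ for every B-production
Closure: [S' -> .S, S -> .bA, S -> .d]


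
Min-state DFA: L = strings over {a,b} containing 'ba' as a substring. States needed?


KMP-style automaton: 2 progress states + 1 absorbing accept = 3
Minimal DFA: 3 states


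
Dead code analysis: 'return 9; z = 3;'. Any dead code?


statement follows a return and is unreachable
Dead: 'z = 3'


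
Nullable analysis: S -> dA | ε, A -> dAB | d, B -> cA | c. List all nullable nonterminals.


A nonterminal is nullable iff some alternative derives ε (directly, or every symbol in it is nullable)
Nullable: {S}


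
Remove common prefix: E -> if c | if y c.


Common prefix: 'if'
Factored: E -> if E', E' -> c | y c


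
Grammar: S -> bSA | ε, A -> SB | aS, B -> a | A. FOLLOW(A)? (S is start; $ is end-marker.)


$ ∈ FOLLOW(S). For each A -> αBβ: add FIRST(β)\{ε} to FOLLOW(B); if β nullable, add FOLLOW(A).
FOLLOW(A) = {$, a, b}


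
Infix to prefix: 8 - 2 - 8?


left-to-right (same/higher precedence on left): tree is (- (- 8 2) 8)
Prefix: - - 8 2 8


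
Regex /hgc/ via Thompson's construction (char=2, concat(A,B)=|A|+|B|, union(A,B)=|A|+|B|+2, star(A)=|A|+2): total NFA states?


Syntax tree has 3 char leaf(s), 0 union(s), 0 star(s)
chars contribute 3×2 = 6; each union adds +2; each star adds +2
Total: 6 + 0 + 0 = 6 states


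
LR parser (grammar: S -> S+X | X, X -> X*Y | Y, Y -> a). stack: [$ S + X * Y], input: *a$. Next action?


handle 'X*Y' on top
Action: reduce (X -> X*Y)


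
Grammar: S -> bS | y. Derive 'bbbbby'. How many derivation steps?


Derivation: S => bS => bbS => bbbS => bbbbS => bbbbbS => bbbbby
Steps: 6


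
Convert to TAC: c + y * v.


Break into single-operator statements:
t1 = y * v
t2 = c + t1


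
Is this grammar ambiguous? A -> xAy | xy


balanced x^n…y^n: each string has a unique parse
Unambiguous


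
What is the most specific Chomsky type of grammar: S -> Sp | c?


Left-linear: every RHS is a terminal or one nonterminal followed by a terminal
Classification: Type 3 (Regular)


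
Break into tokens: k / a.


Scan left to right, longest-match per lexeme
Tokens: ID(k), OP(/), ID(a)


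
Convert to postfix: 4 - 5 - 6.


Left to right (same or higher precedence on left)
Postfix: 4 5 - 6 -


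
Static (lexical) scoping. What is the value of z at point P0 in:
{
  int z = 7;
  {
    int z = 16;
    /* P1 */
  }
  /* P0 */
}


z declared in the same block as P0
z = 7


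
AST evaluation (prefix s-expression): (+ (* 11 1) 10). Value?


Evaluate inner: (* 11 1) = 11
Evaluate root: (+ 11 10) = 21
Result: 21


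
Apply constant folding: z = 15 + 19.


15 + 19 = 34 at compile time
Optimized: z = 34


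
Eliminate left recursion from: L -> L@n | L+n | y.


Left-recursive alternatives: L@n, L+n; non-recursive: y
Introduce L': L -> yL', L' -> @nL' | +nL' | ε


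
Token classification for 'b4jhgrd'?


Pattern: letter/underscore followed by alphanumerics, not a keyword
Type: IDENTIFIER


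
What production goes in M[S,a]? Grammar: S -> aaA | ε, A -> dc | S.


For [S, a]: 'a' ∈ FIRST(aaA)
Entry: S -> aaA


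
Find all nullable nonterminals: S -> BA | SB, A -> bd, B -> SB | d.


A nonterminal is nullable iff some alternative derives ε (directly, or every symbol in it is nullable)
Nullable: {}


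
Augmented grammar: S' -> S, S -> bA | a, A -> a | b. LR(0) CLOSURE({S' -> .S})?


Start: S' -> .S
For each item with dot before a nonterminal B, add B -> .γ for every B-production
Closure: [S' -> .S, S -> .bA, S -> .a]


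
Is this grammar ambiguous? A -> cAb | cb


balanced c^n…b^n: each string has a unique parse
Unambiguous


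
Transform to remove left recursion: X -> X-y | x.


Left-recursive alternatives: X-y; non-recursive: x
Introduce X': X -> xX', X' -> -yX' | ε


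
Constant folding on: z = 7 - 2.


7 - 2 = 5 at compile time
Optimized: z = 5


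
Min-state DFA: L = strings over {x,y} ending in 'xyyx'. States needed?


Track the longest suffix of input matching a prefix of 'xyyx': 5 classes (prefixes of length 0..4)
Minimal DFA: 5 states


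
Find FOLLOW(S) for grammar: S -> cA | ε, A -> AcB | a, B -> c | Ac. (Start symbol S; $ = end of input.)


$ ∈ FOLLOW(S). For each A -> αBβ: add FIRST(β)\{ε} to FOLLOW(B); if β nullable, add FOLLOW(A).
FOLLOW(S) = {$}


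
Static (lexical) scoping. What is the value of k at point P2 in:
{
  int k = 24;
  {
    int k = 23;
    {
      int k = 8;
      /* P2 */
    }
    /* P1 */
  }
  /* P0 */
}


k declared in the same block as P2
k = 8


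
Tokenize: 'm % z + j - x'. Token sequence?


Scan left to right, longest-match per lexeme
Tokens: ID(m), OP(%), ID(z), OP(+), ID(j), OP(-), ID(x)


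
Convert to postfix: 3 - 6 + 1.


Left to right (same or higher precedence on left)
Postfix: 3 6 - 1 +


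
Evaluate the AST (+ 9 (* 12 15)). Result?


Evaluate inner: (* 12 15) = 180
Evaluate root: (+ 9 180) = 189
Result: 189


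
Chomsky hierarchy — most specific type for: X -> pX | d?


Right-linear: every RHS is a terminal or a terminal followed by one nonterminal
Classification: Type 3 (Regular)


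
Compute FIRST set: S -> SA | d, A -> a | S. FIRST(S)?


Per alternative of S: FIRST(SA) = {d}; FIRST(d) = {d}
FIRST(S) = {d}


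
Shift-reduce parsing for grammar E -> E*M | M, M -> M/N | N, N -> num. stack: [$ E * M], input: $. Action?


handle 'E*M' on top; lookahead ∈ FOLLOW(E) = {*, $}
Action: reduce (E -> E*M)


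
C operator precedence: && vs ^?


'^' is bitwise XOR (level 4); '&&' is logical AND (level 2)
Higher level binds tighter
'^' has higher precedence than '&&'


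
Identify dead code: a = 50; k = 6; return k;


a is assigned but never read
Dead: 'a = 50'


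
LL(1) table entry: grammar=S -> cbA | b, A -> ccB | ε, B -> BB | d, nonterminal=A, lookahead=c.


For [A, c]: 'c' ∈ FIRST(ccB)
Entry: A -> ccB


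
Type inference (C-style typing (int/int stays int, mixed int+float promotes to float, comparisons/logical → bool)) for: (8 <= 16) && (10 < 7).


Operand types: bool && bool
Rule: logical operators take bool operands and yield bool
Result type: bool


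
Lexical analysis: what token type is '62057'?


Pattern: digits only
Type: INTEGER_LITERAL


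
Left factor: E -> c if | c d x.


Common prefix: 'c'
Factored: E -> c E', E' -> if | d x


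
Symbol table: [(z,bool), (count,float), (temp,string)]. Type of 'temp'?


Lookup 'temp' → type string


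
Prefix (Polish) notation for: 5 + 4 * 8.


'*' binds tighter: tree is (+ 5 (* 4 8))
Prefix: + 5 * 4 8


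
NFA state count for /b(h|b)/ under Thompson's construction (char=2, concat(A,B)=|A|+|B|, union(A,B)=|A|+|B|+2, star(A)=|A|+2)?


Syntax tree has 3 char leaf(s), 1 union(s), 0 star(s)
chars contribute 3×2 = 6; each union adds +2; each star adds +2
Total: 6 + 2 + 0 = 8 states


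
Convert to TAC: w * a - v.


Break into single-operator statements:
t1 = w * a
t2 = t1 - v


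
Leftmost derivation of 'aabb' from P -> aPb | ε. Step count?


Derivation: P => aPb => aaPbb => aabb
Steps: 3


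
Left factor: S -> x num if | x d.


Common prefix: 'x'
Factored: S -> x S', S' -> num if | d


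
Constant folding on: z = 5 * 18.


5 * 18 = 90 at compile time
Optimized: z = 90


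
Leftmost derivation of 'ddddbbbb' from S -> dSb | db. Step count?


Derivation: S => dSb => ddSbb => dddSbbb => ddddbbbb
Steps: 4


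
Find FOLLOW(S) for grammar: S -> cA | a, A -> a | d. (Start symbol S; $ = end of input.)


$ ∈ FOLLOW(S). For each A -> αBβ: add FIRST(β)\{ε} to FOLLOW(B); if β nullable, add FOLLOW(A).
FOLLOW(S) = {$}


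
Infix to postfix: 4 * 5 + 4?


Left to right (same or higher precedence on left)
Postfix: 4 5 * 4 +


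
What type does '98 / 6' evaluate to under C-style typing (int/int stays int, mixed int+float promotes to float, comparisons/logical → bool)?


Operand types: int / int
Rule: mixed int/float promotes to float; int/int stays int
Result type: int


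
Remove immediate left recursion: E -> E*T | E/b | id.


Left-recursive alternatives: E*T, E/b; non-recursive: id
Introduce E': E -> idE', E' -> *TE' | /bE' | ε


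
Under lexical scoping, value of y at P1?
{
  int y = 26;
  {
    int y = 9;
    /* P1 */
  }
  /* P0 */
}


y declared in the same block as P1
y = 9


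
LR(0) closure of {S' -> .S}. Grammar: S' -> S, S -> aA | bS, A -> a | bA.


Start: S' -> .S
For each item with dot before a nonterminal B, add B -> .γ for every B-production
Closure: [S' -> .S, S -> .aA, S -> .bS]


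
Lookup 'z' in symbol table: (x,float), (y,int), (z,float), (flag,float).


Lookup 'z' → type float


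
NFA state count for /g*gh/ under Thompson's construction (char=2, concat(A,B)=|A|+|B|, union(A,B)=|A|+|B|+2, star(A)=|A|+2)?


Syntax tree has 3 char leaf(s), 0 union(s), 1 star(s)
chars contribute 3×2 = 6; each union adds +2; each star adds +2
Total: 6 + 0 + 2 = 8 states


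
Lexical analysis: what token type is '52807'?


Pattern: digits only
Type: INTEGER_LITERAL


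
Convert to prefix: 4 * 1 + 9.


left-to-right (same/higher precedence on left): tree is (+ (* 4 1) 9)
Prefix: + * 4 1 9


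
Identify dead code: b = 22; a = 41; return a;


b is assigned but never read
Dead: 'b = 22'


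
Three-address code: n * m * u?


Break into single-operator statements:
t1 = n * m
t2 = t1 * u


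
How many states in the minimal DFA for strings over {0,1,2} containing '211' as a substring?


KMP-style automaton: 3 progress states + 1 absorbing accept = 4
Minimal DFA: 4 states


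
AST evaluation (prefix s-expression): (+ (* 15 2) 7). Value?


Evaluate inner: (* 15 2) = 30
Evaluate root: (+ 30 7) = 37
Result: 37


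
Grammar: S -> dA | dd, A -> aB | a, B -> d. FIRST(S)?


Per alternative of S: FIRST(dA) = {d}; FIRST(dd) = {d}
FIRST(S) = {d}


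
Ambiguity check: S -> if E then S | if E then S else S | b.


dangling else: 'if E then if E then b else b' parses two ways
Ambiguous


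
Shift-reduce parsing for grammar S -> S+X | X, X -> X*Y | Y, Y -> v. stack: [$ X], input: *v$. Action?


shift '*' to continue X -> X*Y
Action: shift


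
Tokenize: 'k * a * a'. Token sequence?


Scan left to right, longest-match per lexeme
Tokens: ID(k), OP(*), ID(a), OP(*), ID(a)


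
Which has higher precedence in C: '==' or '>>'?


'>>' is shift (level 8); '==' is equality (level 6)
Higher level binds tighter
'>>' has higher precedence than '=='


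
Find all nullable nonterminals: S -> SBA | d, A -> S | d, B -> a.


A nonterminal is nullable iff some alternative derives ε (directly, or every symbol in it is nullable)
Nullable: {}


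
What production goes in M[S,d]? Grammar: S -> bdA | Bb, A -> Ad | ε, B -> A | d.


For [S, d]: 'd' ∈ FIRST(Bb)
Entry: S -> Bb


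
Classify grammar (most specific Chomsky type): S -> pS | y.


Right-linear: every RHS is a terminal or a terminal followed by one nonterminal
Classification: Type 3 (Regular)


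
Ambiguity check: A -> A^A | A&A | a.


'a^a&a' has two parse trees (no precedence encoded between ^ and &)
Ambiguous


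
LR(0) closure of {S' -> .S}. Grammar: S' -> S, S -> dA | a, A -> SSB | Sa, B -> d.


Start: S' -> .S
For each item with dot before a nonterminal B, add B -> .γ for every B-production
Closure: [S' -> .S, S -> .dA, S -> .a]


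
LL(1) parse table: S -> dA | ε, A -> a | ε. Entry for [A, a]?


For [A, a]: 'a' ∈ FIRST(a)
Entry: A -> a


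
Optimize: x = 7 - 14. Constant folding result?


7 - 14 = -7 at compile time
Optimized: x = -7


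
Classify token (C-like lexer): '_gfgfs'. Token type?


Pattern: letter/underscore followed by alphanumerics, not a keyword
Type: IDENTIFIER


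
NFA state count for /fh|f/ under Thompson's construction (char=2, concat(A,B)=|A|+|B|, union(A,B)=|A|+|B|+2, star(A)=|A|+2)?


Syntax tree has 3 char leaf(s), 1 union(s), 0 star(s)
chars contribute 3×2 = 6; each union adds +2; each star adds +2
Total: 6 + 2 + 0 = 8 states


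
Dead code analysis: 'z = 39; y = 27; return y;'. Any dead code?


z is assigned but never read
Dead: 'z = 39'


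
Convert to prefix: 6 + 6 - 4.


left-to-right (same/higher precedence on left): tree is (- (+ 6 6) 4)
Prefix: - + 6 6 4


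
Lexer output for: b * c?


Scan left to right, longest-match per lexeme
Tokens: ID(b), OP(*), ID(c)


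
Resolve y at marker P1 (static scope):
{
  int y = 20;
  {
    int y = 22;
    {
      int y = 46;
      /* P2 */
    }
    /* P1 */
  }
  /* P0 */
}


y declared in the same block as P1
y = 22


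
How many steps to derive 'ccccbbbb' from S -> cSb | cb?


Derivation: S => cSb => ccSbb => cccSbbb => ccccbbbb
Steps: 4


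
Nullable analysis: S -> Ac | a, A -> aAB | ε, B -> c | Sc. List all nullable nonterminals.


A nonterminal is nullable iff some alternative derives ε (directly, or every symbol in it is nullable)
Nullable: {A}


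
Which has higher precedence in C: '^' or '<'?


'<' is relational (level 7); '^' is bitwise XOR (level 4)
Higher level binds tighter
'<' has higher precedence than '^'


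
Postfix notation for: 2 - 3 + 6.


Left to right (same or higher precedence on left)
Postfix: 2 3 - 6 +


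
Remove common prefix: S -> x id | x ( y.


Common prefix: 'x'
Factored: S -> x S', S' -> id | ( y


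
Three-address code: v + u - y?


Break into single-operator statements:
t1 = v + u
t2 = t1 - y


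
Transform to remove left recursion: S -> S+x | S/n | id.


Left-recursive alternatives: S+x, S/n; non-recursive: id
Introduce S': S -> idS', S' -> +xS' | /nS' | ε


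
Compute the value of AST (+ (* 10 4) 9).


Evaluate inner: (* 10 4) = 40
Evaluate root: (+ 40 9) = 49
Result: 49


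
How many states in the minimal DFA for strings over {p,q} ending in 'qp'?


Track the longest suffix of input matching a prefix of 'qp': 3 classes (prefixes of length 0..2)
Minimal DFA: 3 states


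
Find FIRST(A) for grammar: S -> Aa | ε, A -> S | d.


Per alternative of A: FIRST(S) = {a, d, ε}; FIRST(d) = {d}
FIRST(A) = {a, d, ε}


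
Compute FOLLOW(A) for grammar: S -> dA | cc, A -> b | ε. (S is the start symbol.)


$ ∈ FOLLOW(S). For each A -> αBβ: add FIRST(β)\{ε} to FOLLOW(B); if β nullable, add FOLLOW(A).
FOLLOW(A) = {$}


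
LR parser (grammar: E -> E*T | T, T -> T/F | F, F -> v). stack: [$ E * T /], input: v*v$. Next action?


no handle; shift 'v'
Action: shift


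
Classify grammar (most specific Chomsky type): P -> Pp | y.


Left-linear: every RHS is a terminal or one nonterminal followed by a terminal
Classification: Type 3 (Regular)


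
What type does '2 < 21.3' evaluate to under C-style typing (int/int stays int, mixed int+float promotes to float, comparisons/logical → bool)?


Operand types: int < float
Rule: comparison yields bool
Result type: bool


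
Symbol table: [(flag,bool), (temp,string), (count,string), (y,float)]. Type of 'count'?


Lookup 'count' → type string


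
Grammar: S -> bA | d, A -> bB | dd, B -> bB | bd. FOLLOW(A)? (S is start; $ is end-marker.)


$ ∈ FOLLOW(S). For each A -> αBβ: add FIRST(β)\{ε} to FOLLOW(B); if β nullable, add FOLLOW(A).
FOLLOW(A) = {$}


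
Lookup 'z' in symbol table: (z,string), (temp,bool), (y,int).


Lookup 'z' → type string


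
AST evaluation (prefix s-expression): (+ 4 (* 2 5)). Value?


Evaluate inner: (* 2 5) = 10
Evaluate root: (+ 4 10) = 14
Result: 14


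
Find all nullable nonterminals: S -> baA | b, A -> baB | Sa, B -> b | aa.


A nonterminal is nullable iff some alternative derives ε (directly, or every symbol in it is nullable)
Nullable: {}


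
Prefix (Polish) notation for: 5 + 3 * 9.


'*' binds tighter: tree is (+ 5 (* 3 9))
Prefix: + 5 * 3 9


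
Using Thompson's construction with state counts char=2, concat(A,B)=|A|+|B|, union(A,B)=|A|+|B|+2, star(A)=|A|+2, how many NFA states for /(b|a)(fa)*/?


Syntax tree has 4 char leaf(s), 1 union(s), 1 star(s)
chars contribute 4×2 = 8; each union adds +2; each star adds +2
Total: 8 + 2 + 2 = 12 states


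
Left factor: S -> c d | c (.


Common prefix: 'c'
Factored: S -> c S', S' -> d | (


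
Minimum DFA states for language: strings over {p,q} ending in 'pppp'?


Track the longest suffix of input matching a prefix of 'pppp': 5 classes (prefixes of length 0..4)
Minimal DFA: 5 states


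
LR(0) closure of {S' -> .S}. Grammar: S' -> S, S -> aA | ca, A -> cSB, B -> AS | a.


Start: S' -> .S
For each item with dot before a nonterminal B, add B -> .γ for every B-production
Closure: [S' -> .S, S -> .aA, S -> .ca]


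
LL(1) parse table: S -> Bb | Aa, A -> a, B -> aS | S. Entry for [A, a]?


For [A, a]: 'a' ∈ FIRST(a)
Entry: A -> a


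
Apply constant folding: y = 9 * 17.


9 * 17 = 153 at compile time
Optimized: y = 153


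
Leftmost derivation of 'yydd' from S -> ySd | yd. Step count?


Derivation: S => ySd => yydd
Steps: 2


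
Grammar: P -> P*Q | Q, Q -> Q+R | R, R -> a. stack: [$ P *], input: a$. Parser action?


no handle ('P*' is not any RHS); shift 'a'
Action: shift


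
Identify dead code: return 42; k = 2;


statement follows a return and is unreachable
Dead: 'k = 2'


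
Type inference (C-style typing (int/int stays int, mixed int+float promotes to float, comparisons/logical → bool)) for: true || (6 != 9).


Operand types: bool || bool
Rule: logical operators take bool operands and yield bool
Result type: bool


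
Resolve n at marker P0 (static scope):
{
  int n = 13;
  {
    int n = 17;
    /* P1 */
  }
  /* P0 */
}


n declared in the same block as P0
n = 13


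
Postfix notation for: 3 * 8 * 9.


Left to right (same or higher precedence on left)
Postfix: 3 8 * 9 *


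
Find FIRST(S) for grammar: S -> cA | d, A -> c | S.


Per alternative of S: FIRST(cA) = {c}; FIRST(d) = {d}
FIRST(S) = {c, d}


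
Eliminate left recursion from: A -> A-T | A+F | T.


Left-recursive alternatives: A-T, A+F; non-recursive: T
Introduce A': A -> TA', A' -> -TA' | +FA' | ε


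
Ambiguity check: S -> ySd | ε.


balanced y^n…d^n: each string has a unique parse
Unambiguous


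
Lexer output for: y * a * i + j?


Scan left to right, longest-match per lexeme
Tokens: ID(y), OP(*), ID(a), OP(*), ID(i), OP(+), ID(j)


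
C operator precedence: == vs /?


'/' is multiplicative (level 10); '==' is equality (level 6)
Higher level binds tighter
'/' has higher precedence than '=='


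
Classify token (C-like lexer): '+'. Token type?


Pattern: operator symbol
Type: OPERATOR


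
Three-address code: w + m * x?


Break into single-operator statements:
t1 = m * x
t2 = w + t1


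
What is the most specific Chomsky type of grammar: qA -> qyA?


LHS has context (more than one symbol) and |LHS| ≤ |RHS|
Classification: Type 1 (Context-Sensitive)


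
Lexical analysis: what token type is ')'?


Pattern: delimiter/punctuation
Type: PUNCTUATION


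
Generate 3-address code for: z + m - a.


Break into single-operator statements:
t1 = z + m
t2 = t1 - a


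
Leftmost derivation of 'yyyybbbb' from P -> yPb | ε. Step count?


Derivation: P => yPb => yyPbb => yyyPbbb => yyyyPbbbb => yyyybbbb
Steps: 5


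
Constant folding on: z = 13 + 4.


13 + 4 = 17 at compile time
Optimized: z = 17


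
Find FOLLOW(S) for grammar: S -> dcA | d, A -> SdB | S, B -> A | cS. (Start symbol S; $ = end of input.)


$ ∈ FOLLOW(S). For each A -> αBβ: add FIRST(β)\{ε} to FOLLOW(B); if β nullable, add FOLLOW(A).
FOLLOW(S) = {$, d}


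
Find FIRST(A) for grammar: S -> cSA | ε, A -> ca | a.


Per alternative of A: FIRST(ca) = {c}; FIRST(a) = {a}
FIRST(A) = {a, c}


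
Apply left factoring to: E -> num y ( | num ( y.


Common prefix: 'num'
Factored: E -> num E', E' -> y ( | ( y


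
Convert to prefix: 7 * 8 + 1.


left-to-right (same/higher precedence on left): tree is (+ (* 7 8) 1)
Prefix: + * 7 8 1


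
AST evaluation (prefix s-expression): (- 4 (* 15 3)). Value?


Evaluate inner: (* 15 3) = 45
Evaluate root: (- 4 45) = -41
Result: -41


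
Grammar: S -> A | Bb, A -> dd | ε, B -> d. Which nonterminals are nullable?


A nonterminal is nullable iff some alternative derives ε (directly, or every symbol in it is nullable)
Nullable: {A, S}


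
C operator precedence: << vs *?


'*' is multiplicative (level 10); '<<' is shift (level 8)
Higher level binds tighter
'*' has higher precedence than '<<'


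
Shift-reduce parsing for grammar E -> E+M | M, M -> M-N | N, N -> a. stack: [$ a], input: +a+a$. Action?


'a' on top is the handle for N -> a
Action: reduce (N -> a)


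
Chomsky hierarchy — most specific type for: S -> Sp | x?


Left-linear: every RHS is a terminal or one nonterminal followed by a terminal
Classification: Type 3 (Regular)


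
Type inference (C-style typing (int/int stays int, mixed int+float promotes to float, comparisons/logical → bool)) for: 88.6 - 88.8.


Operand types: float - float
Rule: mixed int/float promotes to float; int/int stays int
Result type: float


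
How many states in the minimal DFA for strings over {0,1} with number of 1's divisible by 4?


Track (count of 1) mod 4: states 0..3, accept at 0
Minimal DFA: 4 states


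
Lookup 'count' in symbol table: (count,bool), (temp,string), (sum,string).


Lookup 'count' → type bool


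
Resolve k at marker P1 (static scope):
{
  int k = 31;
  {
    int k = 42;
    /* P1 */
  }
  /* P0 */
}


k declared in the same block as P1
k = 42


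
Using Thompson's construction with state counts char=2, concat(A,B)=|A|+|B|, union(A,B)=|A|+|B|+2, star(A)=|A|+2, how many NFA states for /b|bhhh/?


Syntax tree has 5 char leaf(s), 1 union(s), 0 star(s)
chars contribute 5×2 = 10; each union adds +2; each star adds +2
Total: 10 + 2 + 0 = 12 states


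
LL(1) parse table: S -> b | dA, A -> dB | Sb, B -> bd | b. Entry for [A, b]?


For [A, b]: 'b' ∈ FIRST(Sb)
Entry: A -> Sb


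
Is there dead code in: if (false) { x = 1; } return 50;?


condition is constant false, so the whole block is unreachable
Dead: 'if (false) { x = 1; }'


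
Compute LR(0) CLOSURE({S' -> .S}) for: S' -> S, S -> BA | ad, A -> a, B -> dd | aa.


Start: S' -> .S
For each item with dot before a nonterminal B, add B -> .γ for every B-production
Closure: [S' -> .S, S -> .BA, S -> .ad, B -> .dd, B -> .aa]


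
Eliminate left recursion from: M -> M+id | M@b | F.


Left-recursive alternatives: M+id, M@b; non-recursive: F
Introduce M': M -> FM', M' -> +idM' | @bM' | ε


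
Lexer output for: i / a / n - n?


Scan left to right, longest-match per lexeme
Tokens: ID(i), OP(/), ID(a), OP(/), ID(n), OP(-), ID(n)


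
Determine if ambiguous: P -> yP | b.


right-linear, alternatives start with distinct terminals 'y' vs 'b': unique leftmost derivation
Unambiguous


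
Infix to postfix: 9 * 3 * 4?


Left to right (same or higher precedence on left)
Postfix: 9 3 * 4 *
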